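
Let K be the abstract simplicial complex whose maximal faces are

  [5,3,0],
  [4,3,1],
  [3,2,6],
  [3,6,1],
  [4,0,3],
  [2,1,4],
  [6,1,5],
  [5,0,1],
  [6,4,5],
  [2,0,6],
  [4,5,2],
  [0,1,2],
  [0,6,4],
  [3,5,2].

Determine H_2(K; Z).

H_2 = Z.

We work with the vertex ordering 0 < 1 < 2 < 3 < 4 < 5 < 6. The simplices of K, each written with vertices in increasing order, are:

  0-simplices (7): [0], [1], [2], [3], [4], [5], [6]
  1-simplices (21): [0,1], [0,2], [0,3], [0,4], [0,5], [0,6], [1,2], [1,3], [1,4], [1,5], [1,6], [2,3], [2,4], [2,5], [2,6], [3,4], [3,5], [3,6], [4,5], [4,6], [5,6]
  2-simplices (14): [0,1,2], [0,1,5], [0,2,6], [0,3,4], [0,3,5], [0,4,6], [1,2,4], [1,3,4], [1,3,6], [1,5,6], [2,3,5], [2,3,6], [2,4,5], [4,5,6]

Hence C_0 ≅ Z^7, C_1 ≅ Z^21, C_2 ≅ Z^14.

∂_1: C_1 → C_0 sends each edge [p,q] (with p < q) to q − p.
As a 7×21 matrix over Z this has rank 6, with invariant factors (1,1,1,1,1,1).

Boundary ∂_2: C_2 → C_1 sends each 2-simplex [p,q,r] to [q,r] − [p,r] + [p,q]. For instance
  ∂[1,5,6] = [5,6] − [1,6] + [1,5],
  ∂[0,2,6] = [2,6] − [0,6] + [0,2].
The 21×14 boundary matrix has rank 13 and Smith normal form diag(1,1,1,1,1,1,1,1,1,1,1,1,1).

Now H_k = ker ∂_k / im ∂_{k+1}, so:

  H_2: rank ker ∂_2 − rank ∂_3 = (14 − 13) − 0 = 1, and there is no ∂_3, so H_2 = Z.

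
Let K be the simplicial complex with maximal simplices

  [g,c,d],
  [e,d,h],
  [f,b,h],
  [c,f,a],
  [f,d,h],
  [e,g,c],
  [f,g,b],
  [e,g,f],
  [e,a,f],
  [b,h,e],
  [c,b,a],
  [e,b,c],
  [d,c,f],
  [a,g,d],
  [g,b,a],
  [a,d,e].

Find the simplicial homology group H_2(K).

H_2 = Z.

Take the total order a < b < c < d < e < f < g < h on the vertex set. Then K (dimension 2) consists of the simplices:

  0-simplices (8): a, b, c, d, e, f, g, h
  1-simplices (24): ab, ac, ad, ae, af, ag, bc, be, bf, bg, bh, cd, ce, cf, cg, de, df, dg, dh, ef, eg, eh, fg, fh
  2-simplices (16): abc, abg, acf, ade, adg, aef, bce, beh, bfg, bfh, cdf, cdg, ceg, deh, dfh, efg

so the chain groups are C_0 ≅ Z^8, C_1 ≅ Z^24, C_2 ≅ Z^16.

∂_1: C_1 → C_0 is given by ∂[p,q] = [q] − [p]. For instance
  ∂bc = c − b.
This gives a 8×24 integer matrix of rank 7; reducing to Smith normal form yields diagonal entries (1,1,1,1,1,1,1).

Boundary ∂_2: C_2 → C_1 sends each 2-simplex [p,q,r] to [q,r] − [p,r] + [p,q]. For instance
  ∂abc = bc − ac + ab,
  ∂dfh = fh − dh + df.
The resulting 24×16 matrix has rank 15, and its Smith normal form has invariant factors (1,1,1,1,1,1,1,1,1,1,1,1,1,1,1).

From H_k ≅ ker(∂_k) / im(∂_{k+1}) we obtain:

  H_2: rank ker ∂_2 − rank ∂_3 = (16 − 15) − 0 = 1, and there is no ∂_3, so H_2 = Z.

(K is a triangulation of the torus T^2.)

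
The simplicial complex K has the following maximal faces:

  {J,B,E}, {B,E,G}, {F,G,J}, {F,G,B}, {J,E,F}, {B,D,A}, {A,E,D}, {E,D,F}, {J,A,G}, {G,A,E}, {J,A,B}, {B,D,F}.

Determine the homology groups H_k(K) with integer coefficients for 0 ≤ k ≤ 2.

H_0 = Z,  H_1 = Z/2,  H_2 = 0.

K has 7 vertices, 18 edges, 12 triangles.
rank ∂_0 = 0, rank ∂_1 = 6 ⇒ b_0 = 7 − 0 − 6 = 1; all invariant factors of ∂_1 are 1 so no torsion. So H_0 = Z.
rank ∂_1 = 6, rank ∂_2 = 12 ⇒ b_1 = 18 − 6 − 12 = 0; ∂_2 has invariant factor(s) [2] giving torsion. So H_1 = Z/2.
rank ∂_2 = 12, rank ∂_3 = 0 ⇒ b_2 = 12 − 12 − 0 = 0. So H_2 = 0.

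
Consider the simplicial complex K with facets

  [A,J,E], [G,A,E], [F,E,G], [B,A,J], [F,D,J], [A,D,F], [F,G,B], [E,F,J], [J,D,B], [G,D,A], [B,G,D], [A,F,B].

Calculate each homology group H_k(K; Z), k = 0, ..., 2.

H_0 ≅ Z,  H_1 ≅ Z/2Z,  H_2 = 0.

Fix the vertex order A < B < D < E < F < G < J and write every simplex with vertices in increasing order. Then dim K = 2 and the simplices of K are:

  0-simplices (7): A, B, D, E, F, G, J
  1-simplices (18): AB, AD, AE, AF, AG, AJ, BD, BF, BG, BJ, DF, DG, DJ, EF, EG, EJ, FG, FJ
  2-simplices (12): ABF, ABJ, ADF, ADG, AEG, AEJ, BDG, BDJ, BFG, DFJ, EFG, EFJ

Hence C_0 ≅ Z^7, C_1 ≅ Z^18, C_2 ≅ Z^12.

The boundary map ∂_1: C_1 → C_0 maps an edge to its endpoints' difference, ∂[p,q] = q − p. For instance
  ∂AF = F − A.
The resulting 7×18 matrix has rank 6, and its Smith normal form has invariant factors (1,1,1,1,1,1).

Boundary ∂_2: C_2 → C_1 sends each 2-simplex [p,q,r] to [q,r] − [p,r] + [p,q]. For instance
  ∂DFJ = FJ − DJ + DF,
  ∂BFG = FG − BG + BF.
The resulting 18×12 matrix has rank 12, and its Smith normal form has invariant factors (1,1,1,1,1,1,1,1,1,1,1,2).

From H_k ≅ ker(∂_k) / im(∂_{k+1}) we obtain:

  H_0: rank C_0 − rank ∂_1 = 7 − 6 = 1, and the invariant factors of ∂_1 are all 1, so H_0 = Z.
  H_1: rank ker ∂_1 − rank ∂_2 = (18 − 6) − 12 = 0, and ∂_2 has invariant factor 2 > 1, so H_1 = Z/2Z.
  H_2: rank ker ∂_2 − rank ∂_3 = (12 − 12) − 0 = 0, and there is no ∂_3, so H_2 = 0.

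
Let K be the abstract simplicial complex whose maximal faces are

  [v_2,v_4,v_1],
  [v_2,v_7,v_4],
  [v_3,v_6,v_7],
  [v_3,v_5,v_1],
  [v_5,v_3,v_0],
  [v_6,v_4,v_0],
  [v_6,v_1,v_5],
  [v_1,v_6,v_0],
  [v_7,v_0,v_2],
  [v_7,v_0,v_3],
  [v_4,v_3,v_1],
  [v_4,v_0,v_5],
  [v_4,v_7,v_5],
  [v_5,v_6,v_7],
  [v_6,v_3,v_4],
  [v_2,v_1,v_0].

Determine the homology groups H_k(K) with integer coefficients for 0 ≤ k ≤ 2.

H_0 = Z,  H_1 = Z^2,  H_2 = Z.

Order the vertices as v_0 < v_1 < v_2 < v_3 < v_4 < v_5 < v_6 < v_7. Listing each simplex with vertices in this order, K has dimension 2 with simplices:

  0-simplices (8): [v_0], [v_1], [v_2], [v_3], [v_4], [v_5], [v_6], [v_7]
  1-simplices (24): (24 of them)
  2-simplices (16): (16 of them)

giving chain groups C_0 ≅ Z^8, C_1 ≅ Z^24, C_2 ≅ Z^16.

∂_1: C_1 → C_0 is given by ∂[p,q] = [q] − [p].
The resulting 8×24 matrix has rank 7, and its Smith normal form has invariant factors (1,1,1,1,1,1,1).

Boundary ∂_2: C_2 → C_1 maps a triangle to the signed sum of its edges. For instance
  ∂[v_1,v_5,v_6] = [v_5,v_6] − [v_1,v_6] + [v_1,v_5],
  ∂[v_3,v_4,v_6] = [v_4,v_6] − [v_3,v_6] + [v_3,v_4].
This gives a 24×16 integer matrix of rank 15; reducing to Smith normal form yields diagonal entries (1,1,1,1,1,1,1,1,1,1,1,1,1,1,1).

Reading off H_k = ker ∂_k / im ∂_{k+1}:

  H_0: rank C_0 − rank ∂_1 = 8 − 7 = 1, and the invariant factors of ∂_1 are all 1, so H_0 = Z.
  H_1: rank ker ∂_1 − rank ∂_2 = (24 − 7) − 15 = 2, and the invariant factors of ∂_2 are all 1, so H_1 = Z^2.
  H_2: rank ker ∂_2 − rank ∂_3 = (16 − 15) − 0 = 1, and there is no ∂_3, so H_2 = Z.

(K is a triangulation of the torus T^2.)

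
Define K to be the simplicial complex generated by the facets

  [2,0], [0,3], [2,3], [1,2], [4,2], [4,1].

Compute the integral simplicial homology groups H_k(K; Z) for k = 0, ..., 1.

H_0 ≅ Z,  H_1 ≅ Z^2.

Take the total order 0 < 1 < 2 < 3 < 4 on the vertex set. Then K (dimension 1) consists of the simplices:

  0-simplices (5): [0], [1], [2], [3], [4]
  1-simplices (6): [0,2], [0,3], [1,2], [1,4], [2,3], [2,4]

so the chain groups are C_0 ≅ Z^5, C_1 ≅ Z^6.

Boundary ∂_1: C_1 → C_0 maps an edge to its endpoints' difference, ∂[p,q] = q − p. For instance
  ∂[0,3] = [3] − [0].
As a 5×6 matrix over Z this has rank 4, with invariant factors (1,1,1,1).

Computing H_k = (kernel of ∂_k) / (image of ∂_{k+1}):

  H_0: rank C_0 − rank ∂_1 = 5 − 4 = 1, and the invariant factors of ∂_1 are all 1, so H_0 ≅ Z.
  H_1: rank ker ∂_1 − rank ∂_2 = (6 − 4) − 0 = 2, and there is no ∂_2, so H_1 ≅ Z^2.

(K is a triangulation of a wedge of 2 circles.)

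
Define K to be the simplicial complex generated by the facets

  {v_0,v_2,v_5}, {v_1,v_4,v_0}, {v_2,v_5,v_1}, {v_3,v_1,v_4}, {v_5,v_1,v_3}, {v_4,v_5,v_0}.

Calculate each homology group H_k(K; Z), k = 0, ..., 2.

We work with the vertex ordering v_0 < v_1 < v_2 < v_3 < v_4 < v_5. The simplices of K, each written with vertices in increasing order, are:

  0-simplices (6): [v_0], [v_1], [v_2], [v_3], [v_4], [v_5]
  1-simplices (12): [v_0,v_1], [v_0,v_2], [v_0,v_4], [v_0,v_5], [v_1,v_2], [v_1,v_3], [v_1,v_4], [v_1,v_5], [v_2,v_5], [v_3,v_4], [v_3,v_5], [v_4,v_5]
  2-simplices (6): [v_0,v_1,v_4], [v_0,v_2,v_5], [v_0,v_4,v_5], [v_1,v_2,v_5], [v_1,v_3,v_4], [v_1,v_3,v_5]

so the chain groups are C_0 ≅ Z^6, C_1 ≅ Z^12, C_2 ≅ Z^6.

The boundary map ∂_1: C_1 → C_0 maps an edge to its endpoints' difference, ∂[p,q] = q − p. For instance
  ∂[v_0,v_1] = [v_1] − [v_0].
The resulting 6×12 matrix has rank 5, and its Smith normal form has invariant factors (1,1,1,1,1).

Boundary ∂_2: C_2 → C_1 maps a triangle to the signed sum of its edges. For instance
  ∂[v_1,v_2,v_5] = [v_2,v_5] − [v_1,v_5] + [v_1,v_2],
  ∂[v_0,v_1,v_4] = [v_1,v_4] − [v_0,v_4] + [v_0,v_1].
This gives a 12×6 integer matrix of rank 6; reducing to Smith normal form yields diagonal entries (1,1,1,1,1,1).

Reading off H_k = ker ∂_k / im ∂_{k+1}:

  H_0: rank C_0 − rank ∂_1 = 6 − 5 = 1, and the invariant factors of ∂_1 are all 1, so H_0 ≅ Z.
  H_1: rank ker ∂_1 − rank ∂_2 = (12 − 5) − 6 = 1, and the invariant factors of ∂_2 are all 1, so H_1 ≅ Z.
  H_2: rank ker ∂_2 − rank ∂_3 = (6 − 6) − 0 = 0, and there is no ∂_3, so H_2 ≅ 0.

As a check, the Euler characteristic is 6 − 12 + 6 = 0, which agrees with 1 − 1 + 0 = 0.
(K is a triangulation of the cylinder S^1 x I.)

H_0 ≅ Z,  H_1 ≅ Z,  H_2 = 0.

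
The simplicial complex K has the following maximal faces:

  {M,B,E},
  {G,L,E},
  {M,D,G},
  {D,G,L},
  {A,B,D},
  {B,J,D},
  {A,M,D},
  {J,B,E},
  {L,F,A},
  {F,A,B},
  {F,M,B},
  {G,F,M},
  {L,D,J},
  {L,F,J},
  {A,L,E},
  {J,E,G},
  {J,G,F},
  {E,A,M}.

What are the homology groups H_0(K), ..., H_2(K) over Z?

K has 9 vertices, 27 edges, 18 triangles.
rank ∂_0 = 0, rank ∂_1 = 8 ⇒ b_0 = 9 − 0 − 8 = 1; all invariant factors of ∂_1 are 1 so no torsion. So H_0 ≅ Z.
rank ∂_1 = 8, rank ∂_2 = 18 ⇒ b_1 = 27 − 8 − 18 = 1; ∂_2 has invariant factor(s) [2] giving torsion. So H_1 ≅ Z ⊕ Z/2Z.
rank ∂_2 = 18, rank ∂_3 = 0 ⇒ b_2 = 18 − 18 − 0 = 0. So H_2 ≅ 0.

H_0 = Z,  H_1 = Z ⊕ Z/2Z,  H_2 = 0.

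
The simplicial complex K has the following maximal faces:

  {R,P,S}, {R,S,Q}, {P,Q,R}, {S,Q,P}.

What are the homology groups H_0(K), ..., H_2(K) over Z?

Fix the vertex order P < Q < R < S and write every simplex with vertices in increasing order. Then dim K = 2 and the simplices of K are:

  0-simplices (4): P, Q, R, S
  1-simplices (6): PQ, PR, PS, QR, QS, RS
  2-simplices (4): PQR, PQS, PRS, QRS

so the chain groups are C_0 ≅ Z^4, C_1 ≅ Z^6, C_2 ≅ Z^4.

∂_1: C_1 → C_0 sends each edge [p,q] (with p < q) to q − p. For instance
  ∂QS = S − Q.
This gives a 4×6 integer matrix of rank 3; reducing to Smith normal form yields diagonal entries (1,1,1).

Boundary ∂_2: C_2 → C_1 maps a triangle to the signed sum of its edges. For instance
  ∂PQR = QR − PR + PQ,
  ∂PRS = RS − PS + PR.
The 6×4 boundary matrix has rank 3 and Smith normal form diag(1,1,1).

Now H_k = ker ∂_k / im ∂_{k+1}, so:

  H_0: rank C_0 − rank ∂_1 = 4 − 3 = 1, and the invariant factors of ∂_1 are all 1, so H_0 ≅ Z.
  H_1: rank ker ∂_1 − rank ∂_2 = (6 − 3) − 3 = 0, and the invariant factors of ∂_2 are all 1, so H_1 ≅ 0.
  H_2: rank ker ∂_2 − rank ∂_3 = (4 − 3) − 0 = 1, and there is no ∂_3, so H_2 ≅ Z.

As a check, the Euler characteristic is 4 − 6 + 4 = 2, which agrees with 1 − 0 + 1 = 2.
(K is a triangulation of the 2-sphere S^2.)

H_0 ≅ Z,  H_1 = 0,  H_2 ≅ Z.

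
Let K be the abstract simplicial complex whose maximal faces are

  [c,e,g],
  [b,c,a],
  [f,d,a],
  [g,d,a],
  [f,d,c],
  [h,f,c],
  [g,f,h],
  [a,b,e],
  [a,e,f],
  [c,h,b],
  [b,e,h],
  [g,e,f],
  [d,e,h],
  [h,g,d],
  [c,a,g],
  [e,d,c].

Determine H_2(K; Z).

H_2 ≅ Z.

K has 8 vertices, 24 edges, 16 triangles.
rank ∂_2 = 15, rank ∂_3 = 0 ⇒ b_2 = 16 − 15 − 0 = 1. So H_2 ≅ Z.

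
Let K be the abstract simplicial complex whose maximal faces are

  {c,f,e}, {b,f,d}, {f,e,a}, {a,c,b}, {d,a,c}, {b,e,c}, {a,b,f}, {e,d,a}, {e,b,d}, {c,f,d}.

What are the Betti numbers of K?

Take the total order a < b < c < d < e < f on the vertex set. Then K (dimension 2) consists of the simplices:

  0-simplices (6): a, b, c, d, e, f
  1-simplices (15): ab, ac, ad, ae, af, bc, bd, be, bf, cd, ce, cf, de, df, ef
  2-simplices (10): abc, abf, acd, ade, aef, bce, bde, bdf, cdf, cef

so the chain groups are C_0 ≅ Z^6, C_1 ≅ Z^15, C_2 ≅ Z^10.

∂_1: C_1 → C_0 sends each edge [p,q] (with p < q) to q − p. For instance
  ∂cf = f − c.
The resulting 6×15 matrix has rank 5, and its Smith normal form has invariant factors (1,1,1,1,1).

∂_2: C_2 → C_1 maps a triangle to the signed sum of its edges. For instance
  ∂abc = bc − ac + ab,
  ∂bdf = df − bf + bd.
This gives a 15×10 integer matrix of rank 10; reducing to Smith normal form yields diagonal entries (1,1,1,1,1,1,1,1,1,2).

Now H_k = ker ∂_k / im ∂_{k+1}, so:

  H_0: rank C_0 − rank ∂_1 = 6 − 5 = 1, and the invariant factors of ∂_1 are all 1, so H_0 ≅ Z.
  H_1: rank ker ∂_1 − rank ∂_2 = (15 − 5) − 10 = 0, and ∂_2 has invariant factor 2 > 1, so H_1 ≅ Z/2.
  H_2: rank ker ∂_2 − rank ∂_3 = (10 − 10) − 0 = 0, and there is no ∂_3, so H_2 ≅ 0.

Hence the Betti numbers are b_0 = 1, b_1 = 0, b_2 = 0.

b_0 = 1, b_1 = 0, b_2 = 0.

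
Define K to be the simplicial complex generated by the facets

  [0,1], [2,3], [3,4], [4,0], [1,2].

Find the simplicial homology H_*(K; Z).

We work with the vertex ordering 0 < 1 < 2 < 3 < 4. The simplices of K, each written with vertices in increasing order, are:

  0-simplices (5): [0], [1], [2], [3], [4]
  1-simplices (5): [0,1], [0,4], [1,2], [2,3], [3,4]

Hence C_0 ≅ Z^5, C_1 ≅ Z^5.

∂_1: C_1 → C_0 maps an edge to its endpoints' difference, ∂[p,q] = q − p.
As a 5×5 matrix over Z this has rank 4, with invariant factors (1,1,1,1).

Now H_k = ker ∂_k / im ∂_{k+1}, so:

  H_0: rank C_0 − rank ∂_1 = 5 − 4 = 1, and the invariant factors of ∂_1 are all 1, so H_0 ≅ Z.
  H_1: rank ker ∂_1 − rank ∂_2 = (5 − 4) − 0 = 1, and there is no ∂_2, so H_1 ≅ Z.

H_0 = Z,  H_1 = Z.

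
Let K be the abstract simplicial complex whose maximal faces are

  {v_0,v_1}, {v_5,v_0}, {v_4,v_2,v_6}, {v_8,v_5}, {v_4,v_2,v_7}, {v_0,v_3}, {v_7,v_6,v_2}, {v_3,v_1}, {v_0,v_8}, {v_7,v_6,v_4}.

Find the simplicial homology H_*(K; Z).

H_0 ≅ Z^2,  H_1 ≅ Z^2,  H_2 ≅ Z.

Fix the vertex order v_0 < v_1 < v_2 < v_3 < v_4 < v_5 < v_6 < v_7 < v_8 and write every simplex with vertices in increasing order. Then dim K = 2 and the simplices of K are:

  0-simplices (9): [v_0], [v_1], [v_2], [v_3], [v_4], [v_5], [v_6], [v_7], [v_8]
  1-simplices (12): [v_0,v_1], [v_0,v_3], [v_0,v_5], [v_0,v_8], [v_1,v_3], [v_2,v_4], [v_2,v_6], [v_2,v_7], [v_4,v_6], [v_4,v_7], [v_5,v_8], [v_6,v_7]
  2-simplices (4): [v_2,v_4,v_6], [v_2,v_4,v_7], [v_2,v_6,v_7], [v_4,v_6,v_7]

so the chain groups are C_0 ≅ Z^9, C_1 ≅ Z^12, C_2 ≅ Z^4.

∂_1: C_1 → C_0 maps an edge to its endpoints' difference, ∂[p,q] = q − p. For instance
  ∂[v_0,v_5] = [v_5] − [v_0].
The 9×12 boundary matrix has rank 7 and Smith normal form diag(1,1,1,1,1,1,1).

Boundary ∂_2: C_2 → C_1 sends each 2-simplex [p,q,r] to [q,r] − [p,r] + [p,q]. For instance
  ∂[v_2,v_4,v_7] = [v_4,v_7] − [v_2,v_7] + [v_2,v_4],
  ∂[v_2,v_6,v_7] = [v_6,v_7] − [v_2,v_7] + [v_2,v_6].
The resulting 12×4 matrix has rank 3, and its Smith normal form has invariant factors (1,1,1).

From H_k ≅ ker(∂_k) / im(∂_{k+1}) we obtain:

  H_0: rank C_0 − rank ∂_1 = 9 − 7 = 2, and the invariant factors of ∂_1 are all 1, so H_0 ≅ Z^2.
  H_1: rank ker ∂_1 − rank ∂_2 = (12 − 7) − 3 = 2, and the invariant factors of ∂_2 are all 1, so H_1 ≅ Z^2.
  H_2: rank ker ∂_2 − rank ∂_3 = (4 − 3) − 0 = 1, and there is no ∂_3, so H_2 ≅ Z.

As a check, the Euler characteristic is 9 − 12 + 4 = 1, which agrees with 2 − 2 + 1 = 1.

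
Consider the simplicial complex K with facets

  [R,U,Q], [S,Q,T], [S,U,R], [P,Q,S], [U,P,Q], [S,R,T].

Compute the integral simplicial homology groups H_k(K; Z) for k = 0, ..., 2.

H_0 ≅ Z,  H_1 ≅ Z,  H_2 = 0.

Take the total order P < Q < R < S < T < U on the vertex set. Then K (dimension 2) consists of the simplices:

  0-simplices (6): P, Q, R, S, T, U
  1-simplices (12): PQ, PS, PU, QR, QS, QT, QU, RS, RT, RU, ST, SU
  2-simplices (6): PQS, PQU, QRU, QST, RST, RSU

giving chain groups C_0 ≅ Z^6, C_1 ≅ Z^12, C_2 ≅ Z^6.

Boundary ∂_1: C_1 → C_0 maps an edge to its endpoints' difference, ∂[p,q] = q − p.
As a 6×12 matrix over Z this has rank 5, with invariant factors (1,1,1,1,1).

Boundary ∂_2: C_2 → C_1 sends each 2-simplex [p,q,r] to [q,r] − [p,r] + [p,q]. For instance
  ∂RSU = SU − RU + RS,
  ∂RST = ST − RT + RS.
This gives a 12×6 integer matrix of rank 6; reducing to Smith normal form yields diagonal entries (1,1,1,1,1,1).

From H_k ≅ ker(∂_k) / im(∂_{k+1}) we obtain:

  H_0: rank C_0 − rank ∂_1 = 6 − 5 = 1, and the invariant factors of ∂_1 are all 1, so H_0 = Z.
  H_1: rank ker ∂_1 − rank ∂_2 = (12 − 5) − 6 = 1, and the invariant factors of ∂_2 are all 1, so H_1 = Z.
  H_2: rank ker ∂_2 − rank ∂_3 = (6 − 6) − 0 = 0, and there is no ∂_3, so H_2 = 0.

As a check, the Euler characteristic is 6 − 12 + 6 = 0, which agrees with 1 − 1 + 0 = 0.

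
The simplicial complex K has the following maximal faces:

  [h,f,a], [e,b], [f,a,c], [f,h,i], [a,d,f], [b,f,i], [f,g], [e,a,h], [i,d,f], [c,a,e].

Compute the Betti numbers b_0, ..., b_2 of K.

K has 9 vertices, 17 edges, 8 triangles.
rank ∂_0 = 0, rank ∂_1 = 8 ⇒ b_0 = 9 − 0 − 8 = 1; all invariant factors of ∂_1 are 1 so no torsion. So H_0 ≅ Z.
rank ∂_1 = 8, rank ∂_2 = 8 ⇒ b_1 = 17 − 8 − 8 = 1; all invariant factors of ∂_2 are 1 so no torsion. So H_1 ≅ Z.
rank ∂_2 = 8, rank ∂_3 = 0 ⇒ b_2 = 8 − 8 − 0 = 0. So H_2 ≅ 0.

b_0 = 1, b_1 = 1, b_2 = 0.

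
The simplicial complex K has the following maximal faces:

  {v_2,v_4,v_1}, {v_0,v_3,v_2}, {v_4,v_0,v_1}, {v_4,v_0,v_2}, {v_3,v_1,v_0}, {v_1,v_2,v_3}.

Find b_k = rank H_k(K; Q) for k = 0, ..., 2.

b_0 = 1, b_1 = 0, b_2 = 1.

Take the total order v_0 < v_1 < v_2 < v_3 < v_4 on the vertex set. Then K (dimension 2) consists of the simplices:

  0-simplices (5): [v_0], [v_1], [v_2], [v_3], [v_4]
  1-simplices (9): [v_0,v_1], [v_0,v_2], [v_0,v_3], [v_0,v_4], [v_1,v_2], [v_1,v_3], [v_1,v_4], [v_2,v_3], [v_2,v_4]
  2-simplices (6): [v_0,v_1,v_3], [v_0,v_1,v_4], [v_0,v_2,v_3], [v_0,v_2,v_4], [v_1,v_2,v_3], [v_1,v_2,v_4]

Hence C_0 ≅ Z^5, C_1 ≅ Z^9, C_2 ≅ Z^6.

The boundary map ∂_1: C_1 → C_0 sends each edge [p,q] (with p < q) to q − p.
This gives a 5×9 integer matrix of rank 4; reducing to Smith normal form yields diagonal entries (1,1,1,1).

Boundary ∂_2: C_2 → C_1 maps a triangle to the signed sum of its edges. For instance
  ∂[v_0,v_2,v_4] = [v_2,v_4] − [v_0,v_4] + [v_0,v_2],
  ∂[v_0,v_1,v_3] = [v_1,v_3] − [v_0,v_3] + [v_0,v_1].
This gives a 9×6 integer matrix of rank 5; reducing to Smith normal form yields diagonal entries (1,1,1,1,1).

Reading off H_k = ker ∂_k / im ∂_{k+1}:

  H_0: rank C_0 − rank ∂_1 = 5 − 4 = 1, and the invariant factors of ∂_1 are all 1, so H_0 = Z.
  H_1: rank ker ∂_1 − rank ∂_2 = (9 − 4) − 5 = 0, and the invariant factors of ∂_2 are all 1, so H_1 = 0.
  H_2: rank ker ∂_2 − rank ∂_3 = (6 − 5) − 0 = 1, and there is no ∂_3, so H_2 = Z.

As a check, the Euler characteristic is 5 − 9 + 6 = 2, which agrees with 1 − 0 + 1 = 2.
(K is a triangulation of the 2-sphere S^2.)

Hence the Betti numbers are b_0 = 1, b_1 = 0, b_2 = 1.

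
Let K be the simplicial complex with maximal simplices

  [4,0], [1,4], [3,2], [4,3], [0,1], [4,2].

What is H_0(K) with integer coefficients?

H_0 ≅ Z.

Order the vertices as 0 < 1 < 2 < 3 < 4. Listing each simplex with vertices in this order, K has dimension 1 with simplices:

  0-simplices (5): [0], [1], [2], [3], [4]
  1-simplices (6): [0,1], [0,4], [1,4], [2,3], [2,4], [3,4]

Hence C_0 ≅ Z^5, C_1 ≅ Z^6.

∂_1: C_1 → C_0 is given by ∂[p,q] = [q] − [p].
The 5×6 boundary matrix has rank 4 and Smith normal form diag(1,1,1,1).

Now H_k = ker ∂_k / im ∂_{k+1}, so:

  H_0: rank C_0 − rank ∂_1 = 5 − 4 = 1, and the invariant factors of ∂_1 are all 1, so H_0 = Z.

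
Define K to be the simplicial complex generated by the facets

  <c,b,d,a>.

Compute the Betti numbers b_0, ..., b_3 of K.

b_0 = 1, b_1 = 0, b_2 = 0, b_3 = 0.

Order the vertices as a < b < c < d. Listing each simplex with vertices in this order, K has dimension 3 with simplices:

  0-simplices (4): a, b, c, d
  1-simplices (6): ab, ac, ad, bc, bd, cd
  2-simplices (4): abc, abd, acd, bcd
  3-simplices (1): abcd

so the chain groups are C_0 ≅ Z^4, C_1 ≅ Z^6, C_2 ≅ Z^4, C_3 ≅ Z^1.

The boundary map ∂_1: C_1 → C_0 sends each edge [p,q] (with p < q) to q − p. For instance
  ∂bd = d − b.
The 4×6 boundary matrix has rank 3 and Smith normal form diag(1,1,1).

The boundary map ∂_2: C_2 → C_1 sends each 2-simplex [p,q,r] to [q,r] − [p,r] + [p,q]. For instance
  ∂abc = bc − ac + ab,
  ∂bcd = cd − bd + bc.
The resulting 6×4 matrix has rank 3, and its Smith normal form has invariant factors (1,1,1).

The boundary map ∂_3: C_3 → C_2 sends each 3-simplex σ to the alternating sum Σ_i (−1)^i (σ with its i-th vertex removed). For instance
  ∂abcd = bcd − acd + abd − abc.
This gives a 4×1 integer matrix of rank 1; reducing to Smith normal form yields diagonal entries (1).

Computing H_k = (kernel of ∂_k) / (image of ∂_{k+1}):

  H_0: rank C_0 − rank ∂_1 = 4 − 3 = 1, and the invariant factors of ∂_1 are all 1, so H_0 ≅ Z.
  H_1: rank ker ∂_1 − rank ∂_2 = (6 − 3) − 3 = 0, and the invariant factors of ∂_2 are all 1, so H_1 ≅ 0.
  H_2: rank ker ∂_2 − rank ∂_3 = (4 − 3) − 1 = 0, and the invariant factors of ∂_3 are all 1, so H_2 ≅ 0.
  H_3: rank ker ∂_3 − rank ∂_4 = (1 − 1) − 0 = 0, and there is no ∂_4, so H_3 ≅ 0.

As a check, the Euler characteristic is 4 − 6 + 4 − 1 = 1, which agrees with 1 − 0 + 0 − 0 = 1.

Hence the Betti numbers are b_0 = 1, b_1 = 0, b_2 = 0, b_3 = 0.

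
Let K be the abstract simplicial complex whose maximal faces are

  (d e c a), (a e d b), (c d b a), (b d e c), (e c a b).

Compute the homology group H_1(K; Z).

Take the total order a < b < c < d < e on the vertex set. Then K (dimension 3) consists of the simplices:

  0-simplices (5): a, b, c, d, e
  1-simplices (10): ab, ac, ad, ae, bc, bd, be, cd, ce, de
  2-simplices (10): abc, abd, abe, acd, ace, ade, bcd, bce, bde, cde
  3-simplices (5): abcd, abce, abde, acde, bcde

so the chain groups are C_0 ≅ Z^5, C_1 ≅ Z^10, C_2 ≅ Z^10, C_3 ≅ Z^5.

The boundary map ∂_1: C_1 → C_0 sends each edge [p,q] (with p < q) to q − p.
This gives a 5×10 integer matrix of rank 4; reducing to Smith normal form yields diagonal entries (1,1,1,1).

∂_2: C_2 → C_1 sends each 2-simplex [p,q,r] to [q,r] − [p,r] + [p,q]. For instance
  ∂bce = ce − be + bc,
  ∂abd = bd − ad + ab.
The resulting 10×10 matrix has rank 6, and its Smith normal form has invariant factors (1,1,1,1,1,1).

∂_3: C_3 → C_2 sends each 3-simplex σ to the alternating sum Σ_i (−1)^i (σ with its i-th vertex removed). For instance
  ∂acde = cde − ade + ace − acd,
  ∂abce = bce − ace + abe − abc.
This gives a 10×5 integer matrix of rank 4; reducing to Smith normal form yields diagonal entries (1,1,1,1).

Reading off H_k = ker ∂_k / im ∂_{k+1}:

  H_1: rank ker ∂_1 − rank ∂_2 = (10 − 4) − 6 = 0, and the invariant factors of ∂_2 are all 1, so H_1 ≅ 0.

(K is a triangulation of the 3-sphere S^3.)

H_1 = 0.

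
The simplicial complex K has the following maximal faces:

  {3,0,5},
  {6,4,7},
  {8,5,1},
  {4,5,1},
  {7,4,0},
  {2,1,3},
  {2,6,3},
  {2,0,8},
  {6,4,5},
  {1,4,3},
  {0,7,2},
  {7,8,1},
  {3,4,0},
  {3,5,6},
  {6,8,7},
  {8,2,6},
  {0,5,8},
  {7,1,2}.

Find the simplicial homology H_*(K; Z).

We work with the vertex ordering 0 < 1 < 2 < 3 < 4 < 5 < 6 < 7 < 8. The simplices of K, each written with vertices in increasing order, are:

  0-simplices (9): [0], [1], [2], [3], [4], [5], [6], [7], [8]
  1-simplices (27): (27 of them)
  2-simplices (18): [0,2,7], [0,2,8], [0,3,4], [0,3,5], [0,4,7], [0,5,8], [1,2,3], [1,2,7], [1,3,4], [1,4,5], [1,5,8], [1,7,8], [2,3,6], [2,6,8], [3,5,6], [4,5,6], [4,6,7], [6,7,8]

Hence C_0 ≅ Z^9, C_1 ≅ Z^27, C_2 ≅ Z^18.

∂_1: C_1 → C_0 maps an edge to its endpoints' difference, ∂[p,q] = q − p.
The 9×27 boundary matrix has rank 8 and Smith normal form diag(1,1,1,1,1,1,1,1).

∂_2: C_2 → C_1 sends each 2-simplex [p,q,r] to [q,r] − [p,r] + [p,q]. For instance
  ∂[1,7,8] = [7,8] − [1,8] + [1,7],
  ∂[0,2,8] = [2,8] − [0,8] + [0,2].
As a 27×18 matrix over Z this has rank 18, with invariant factors (1,1,1,1,1,1,1,1,1,1,1,1,1,1,1,1,1,2).

Computing H_k = (kernel of ∂_k) / (image of ∂_{k+1}):

  H_0: rank C_0 − rank ∂_1 = 9 − 8 = 1, and the invariant factors of ∂_1 are all 1, so H_0 = Z.
  H_1: rank ker ∂_1 − rank ∂_2 = (27 − 8) − 18 = 1, and ∂_2 has invariant factor 2 > 1, so H_1 = Z ⊕ Z/2.
  H_2: rank ker ∂_2 − rank ∂_3 = (18 − 18) − 0 = 0, and there is no ∂_3, so H_2 = 0.

(K is a triangulation of the Klein bottle.)

H_0 ≅ Z,  H_1 ≅ Z ⊕ Z/2,  H_2 = 0.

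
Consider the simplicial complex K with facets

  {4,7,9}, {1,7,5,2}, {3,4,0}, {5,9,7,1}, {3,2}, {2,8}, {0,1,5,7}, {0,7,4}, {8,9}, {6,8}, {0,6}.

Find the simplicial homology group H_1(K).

Take the total order 0 < 1 < 2 < 3 < 4 < 5 < 6 < 7 < 8 < 9 on the vertex set. Then K (dimension 3) consists of the simplices:

  0-simplices (10): [0], [1], [2], [3], [4], [5], [6], [7], [8], [9]
  1-simplices (22): [0,1], [0,3], [0,4], [0,5], [0,6], [0,7], [1,2], [1,5], [1,7], [1,9], [2,3], [2,5], [2,7], [2,8], [3,4], [4,7], [4,9], [5,7], [5,9], [6,8], [7,9], [8,9]
  2-simplices (13): [0,1,5], [0,1,7], [0,3,4], [0,4,7], [0,5,7], [1,2,5], [1,2,7], [1,5,7], [1,5,9], [1,7,9], [2,5,7], [4,7,9], [5,7,9]
  3-simplices (3): [0,1,5,7], [1,2,5,7], [1,5,7,9]

giving chain groups C_0 ≅ Z^10, C_1 ≅ Z^22, C_2 ≅ Z^13, C_3 ≅ Z^3.

The boundary map ∂_1: C_1 → C_0 is given by ∂[p,q] = [q] − [p]. For instance
  ∂[1,7] = [7] − [1].
This gives a 10×22 integer matrix of rank 9; reducing to Smith normal form yields diagonal entries (1,1,1,1,1,1,1,1,1).

Boundary ∂_2: C_2 → C_1 acts by ∂[p,q,r] = [q,r] − [p,r] + [p,q]. For instance
  ∂[1,5,7] = [5,7] − [1,7] + [1,5],
  ∂[0,3,4] = [3,4] − [0,4] + [0,3].
The 22×13 boundary matrix has rank 10 and Smith normal form diag(1,1,1,1,1,1,1,1,1,1).

Boundary ∂_3: C_3 → C_2 sends each 3-simplex σ to the alternating sum Σ_i (−1)^i (σ with its i-th vertex removed). For instance
  ∂[1,5,7,9] = [5,7,9] − [1,7,9] + [1,5,9] − [1,5,7],
  ∂[0,1,5,7] = [1,5,7] − [0,5,7] + [0,1,7] − [0,1,5].
The 13×3 boundary matrix has rank 3 and Smith normal form diag(1,1,1).

From H_k ≅ ker(∂_k) / im(∂_{k+1}) we obtain:

  H_1: rank ker ∂_1 − rank ∂_2 = (22 − 9) − 10 = 3, and the invariant factors of ∂_2 are all 1, so H_1 = Z^3.

H_1 = Z^3.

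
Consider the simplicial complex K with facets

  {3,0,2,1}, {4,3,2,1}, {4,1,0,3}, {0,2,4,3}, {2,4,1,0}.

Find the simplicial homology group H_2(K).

H_2 ≅ 0.

Order the vertices as 0 < 1 < 2 < 3 < 4. Listing each simplex with vertices in this order, K has dimension 3 with simplices:

  0-simplices (5): [0], [1], [2], [3], [4]
  1-simplices (10): [0,1], [0,2], [0,3], [0,4], [1,2], [1,3], [1,4], [2,3], [2,4], [3,4]
  2-simplices (10): [0,1,2], [0,1,3], [0,1,4], [0,2,3], [0,2,4], [0,3,4], [1,2,3], [1,2,4], [1,3,4], [2,3,4]
  3-simplices (5): [0,1,2,3], [0,1,2,4], [0,1,3,4], [0,2,3,4], [1,2,3,4]

so the chain groups are C_0 ≅ Z^5, C_1 ≅ Z^10, C_2 ≅ Z^10, C_3 ≅ Z^5.

∂_1: C_1 → C_0 sends each edge [p,q] (with p < q) to q − p.
The 5×10 boundary matrix has rank 4 and Smith normal form diag(1,1,1,1).

∂_2: C_2 → C_1 maps a triangle to the signed sum of its edges. For instance
  ∂[1,2,3] = [2,3] − [1,3] + [1,2],
  ∂[2,3,4] = [3,4] − [2,4] + [2,3].
The 10×10 boundary matrix has rank 6 and Smith normal form diag(1,1,1,1,1,1).

The boundary map ∂_3: C_3 → C_2 sends each 3-simplex σ to the alternating sum Σ_i (−1)^i (σ with its i-th vertex removed). For instance
  ∂[0,2,3,4] = [2,3,4] − [0,3,4] + [0,2,4] − [0,2,3],
  ∂[0,1,2,4] = [1,2,4] − [0,2,4] + [0,1,4] − [0,1,2].
The resulting 10×5 matrix has rank 4, and its Smith normal form has invariant factors (1,1,1,1).

Reading off H_k = ker ∂_k / im ∂_{k+1}:

  H_2: rank ker ∂_2 − rank ∂_3 = (10 − 6) − 4 = 0, and the invariant factors of ∂_3 are all 1, so H_2 = 0.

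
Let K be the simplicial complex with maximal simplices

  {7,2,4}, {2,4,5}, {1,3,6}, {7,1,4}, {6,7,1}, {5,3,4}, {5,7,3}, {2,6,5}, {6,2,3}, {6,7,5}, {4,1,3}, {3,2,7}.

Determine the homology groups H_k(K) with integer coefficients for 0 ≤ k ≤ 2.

Order the vertices as 1 < 2 < 3 < 4 < 5 < 6 < 7. Listing each simplex with vertices in this order, K has dimension 2 with simplices:

  0-simplices (7): [1], [2], [3], [4], [5], [6], [7]
  1-simplices (18): [1,3], [1,4], [1,6], [1,7], [2,3], [2,4], [2,5], [2,6], [2,7], [3,4], [3,5], [3,6], [3,7], [4,5], [4,7], [5,6], [5,7], [6,7]
  2-simplices (12): [1,3,4], [1,3,6], [1,4,7], [1,6,7], [2,3,6], [2,3,7], [2,4,5], [2,4,7], [2,5,6], [3,4,5], [3,5,7], [5,6,7]

Hence C_0 ≅ Z^7, C_1 ≅ Z^18, C_2 ≅ Z^12.

Boundary ∂_1: C_1 → C_0 is given by ∂[p,q] = [q] − [p]. For instance
  ∂[2,3] = [3] − [2].
This gives a 7×18 integer matrix of rank 6; reducing to Smith normal form yields diagonal entries (1,1,1,1,1,1).

Boundary ∂_2: C_2 → C_1 maps a triangle to the signed sum of its edges. For instance
  ∂[3,5,7] = [5,7] − [3,7] + [3,5],
  ∂[3,4,5] = [4,5] − [3,5] + [3,4].
The resulting 18×12 matrix has rank 12, and its Smith normal form has invariant factors (1,1,1,1,1,1,1,1,1,1,1,2).

Reading off H_k = ker ∂_k / im ∂_{k+1}:

  H_0: rank C_0 − rank ∂_1 = 7 − 6 = 1, and the invariant factors of ∂_1 are all 1, so H_0 = Z.
  H_1: rank ker ∂_1 − rank ∂_2 = (18 − 6) − 12 = 0, and ∂_2 has invariant factor 2 > 1, so H_1 = Z/2Z.
  H_2: rank ker ∂_2 − rank ∂_3 = (12 − 12) − 0 = 0, and there is no ∂_3, so H_2 = 0.

As a check, the Euler characteristic is 7 − 18 + 12 = 1, which agrees with 1 − 0 + 0 = 1.

H_0 ≅ Z,  H_1 ≅ Z/2Z,  H_2 = 0.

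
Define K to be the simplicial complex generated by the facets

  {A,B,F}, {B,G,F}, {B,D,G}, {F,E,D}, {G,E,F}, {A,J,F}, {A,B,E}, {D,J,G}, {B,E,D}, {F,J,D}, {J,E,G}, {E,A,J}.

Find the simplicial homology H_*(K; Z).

H_0 = Z,  H_1 = Z/2,  H_2 = 0.

Fix the vertex order A < B < D < E < F < G < J and write every simplex with vertices in increasing order. Then dim K = 2 and the simplices of K are:

  0-simplices (7): A, B, D, E, F, G, J
  1-simplices (18): AB, AE, AF, AJ, BD, BE, BF, BG, DE, DF, DG, DJ, EF, EG, EJ, FG, FJ, GJ
  2-simplices (12): ABE, ABF, AEJ, AFJ, BDE, BDG, BFG, DEF, DFJ, DGJ, EFG, EGJ

so the chain groups are C_0 ≅ Z^7, C_1 ≅ Z^18, C_2 ≅ Z^12.

Boundary ∂_1: C_1 → C_0 is given by ∂[p,q] = [q] − [p].
The 7×18 boundary matrix has rank 6 and Smith normal form diag(1,1,1,1,1,1).

∂_2: C_2 → C_1 maps a triangle to the signed sum of its edges. For instance
  ∂AFJ = FJ − AJ + AF,
  ∂ABE = BE − AE + AB.
This gives a 18×12 integer matrix of rank 12; reducing to Smith normal form yields diagonal entries (1,1,1,1,1,1,1,1,1,1,1,2).

Now H_k = ker ∂_k / im ∂_{k+1}, so:

  H_0: rank C_0 − rank ∂_1 = 7 − 6 = 1, and the invariant factors of ∂_1 are all 1, so H_0 ≅ Z.
  H_1: rank ker ∂_1 − rank ∂_2 = (18 − 6) − 12 = 0, and ∂_2 has invariant factor 2 > 1, so H_1 ≅ Z/2.
  H_2: rank ker ∂_2 − rank ∂_3 = (12 − 12) − 0 = 0, and there is no ∂_3, so H_2 ≅ 0.

(K is a triangulation of the real projective plane RP^2.)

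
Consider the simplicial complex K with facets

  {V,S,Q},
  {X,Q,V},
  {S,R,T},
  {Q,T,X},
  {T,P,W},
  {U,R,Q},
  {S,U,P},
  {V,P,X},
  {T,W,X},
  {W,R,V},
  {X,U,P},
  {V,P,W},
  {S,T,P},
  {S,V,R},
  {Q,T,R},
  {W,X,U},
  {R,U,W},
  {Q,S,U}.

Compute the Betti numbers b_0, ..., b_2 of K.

b_0 = 1, b_1 = 1, b_2 = 0.

We work with the vertex ordering P < Q < R < S < T < U < V < W < X. The simplices of K, each written with vertices in increasing order, are:

  0-simplices (9): P, Q, R, S, T, U, V, W, X
  1-simplices (27): PS, PT, PU, PV, PW, PX, QR, QS, QT, QU, QV, QX, RS, RT, RU, RV, RW, ST, SU, SV, TW, TX, UW, UX, VW, VX, WX
  2-simplices (18): PST, PSU, PTW, PUX, PVW, PVX, QRT, QRU, QSU, QSV, QTX, QVX, RST, RSV, RUW, RVW, TWX, UWX

Hence C_0 ≅ Z^9, C_1 ≅ Z^27, C_2 ≅ Z^18.

The boundary map ∂_1: C_1 → C_0 maps an edge to its endpoints' difference, ∂[p,q] = q − p.
This gives a 9×27 integer matrix of rank 8; reducing to Smith normal form yields diagonal entries (1,1,1,1,1,1,1,1).

Boundary ∂_2: C_2 → C_1 acts by ∂[p,q,r] = [q,r] − [p,r] + [p,q]. For instance
  ∂PUX = UX − PX + PU,
  ∂RUW = UW − RW + RU.
The 27×18 boundary matrix has rank 18 and Smith normal form diag(1,1,1,1,1,1,1,1,1,1,1,1,1,1,1,1,1,2).

Computing H_k = (kernel of ∂_k) / (image of ∂_{k+1}):

  H_0: rank C_0 − rank ∂_1 = 9 − 8 = 1, and the invariant factors of ∂_1 are all 1, so H_0 = Z.
  H_1: rank ker ∂_1 − rank ∂_2 = (27 − 8) − 18 = 1, and ∂_2 has invariant factor 2 > 1, so H_1 = Z × Z/2.
  H_2: rank ker ∂_2 − rank ∂_3 = (18 − 18) − 0 = 0, and there is no ∂_3, so H_2 = 0.

As a check, the Euler characteristic is 9 − 27 + 18 = 0, which agrees with 1 − 1 + 0 = 0.

Hence the Betti numbers are b_0 = 1, b_1 = 1, b_2 = 0.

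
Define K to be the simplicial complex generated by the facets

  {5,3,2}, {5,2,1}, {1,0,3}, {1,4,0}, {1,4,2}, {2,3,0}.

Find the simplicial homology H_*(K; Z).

Take the total order 0 < 1 < 2 < 3 < 4 < 5 on the vertex set. Then K (dimension 2) consists of the simplices:

  0-simplices (6): [0], [1], [2], [3], [4], [5]
  1-simplices (12): [0,1], [0,2], [0,3], [0,4], [1,2], [1,3], [1,4], [1,5], [2,3], [2,4], [2,5], [3,5]
  2-simplices (6): [0,1,3], [0,1,4], [0,2,3], [1,2,4], [1,2,5], [2,3,5]

giving chain groups C_0 ≅ Z^6, C_1 ≅ Z^12, C_2 ≅ Z^6.

Boundary ∂_1: C_1 → C_0 is given by ∂[p,q] = [q] − [p]. For instance
  ∂[1,2] = [2] − [1].
As a 6×12 matrix over Z this has rank 5, with invariant factors (1,1,1,1,1).

∂_2: C_2 → C_1 sends each 2-simplex [p,q,r] to [q,r] − [p,r] + [p,q]. For instance
  ∂[0,2,3] = [2,3] − [0,3] + [0,2],
  ∂[0,1,3] = [1,3] − [0,3] + [0,1].
The 12×6 boundary matrix has rank 6 and Smith normal form diag(1,1,1,1,1,1).

From H_k ≅ ker(∂_k) / im(∂_{k+1}) we obtain:

  H_0: rank C_0 − rank ∂_1 = 6 − 5 = 1, and the invariant factors of ∂_1 are all 1, so H_0 = Z.
  H_1: rank ker ∂_1 − rank ∂_2 = (12 − 5) − 6 = 1, and the invariant factors of ∂_2 are all 1, so H_1 = Z.
  H_2: rank ker ∂_2 − rank ∂_3 = (6 − 6) − 0 = 0, and there is no ∂_3, so H_2 = 0.

(K is a triangulation of the cylinder S^1 x I.)

H_0 = Z,  H_1 = Z,  H_2 = 0.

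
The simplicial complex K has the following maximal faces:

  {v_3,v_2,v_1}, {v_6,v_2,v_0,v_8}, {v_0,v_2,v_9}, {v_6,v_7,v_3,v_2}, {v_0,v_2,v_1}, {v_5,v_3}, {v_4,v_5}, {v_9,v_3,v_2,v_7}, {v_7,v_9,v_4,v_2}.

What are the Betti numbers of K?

K has 10 vertices, 23 edges, 17 triangles, 4 3-simplices.
rank ∂_0 = 0, rank ∂_1 = 9 ⇒ b_0 = 10 − 0 − 9 = 1; all invariant factors of ∂_1 are 1 so no torsion. So H_0 = Z.
rank ∂_1 = 9, rank ∂_2 = 13 ⇒ b_1 = 23 − 9 − 13 = 1; all invariant factors of ∂_2 are 1 so no torsion. So H_1 = Z.
rank ∂_2 = 13, rank ∂_3 = 4 ⇒ b_2 = 17 − 13 − 4 = 0; all invariant factors of ∂_3 are 1 so no torsion. So H_2 = 0.
rank ∂_3 = 4, rank ∂_4 = 0 ⇒ b_3 = 4 − 4 − 0 = 0. So H_3 = 0.

b_0 = 1, b_1 = 1, b_2 = 0, b_3 = 0.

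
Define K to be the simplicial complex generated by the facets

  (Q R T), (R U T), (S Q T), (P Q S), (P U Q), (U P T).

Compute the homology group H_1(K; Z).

H_1 = Z.

Fix the vertex order P < Q < R < S < T < U and write every simplex with vertices in increasing order. Then dim K = 2 and the simplices of K are:

  0-simplices (6): P, Q, R, S, T, U
  1-simplices (12): PQ, PS, PT, PU, QR, QS, QT, QU, RT, RU, ST, TU
  2-simplices (6): PQS, PQU, PTU, QRT, QST, RTU

Hence C_0 ≅ Z^6, C_1 ≅ Z^12, C_2 ≅ Z^6.

Boundary ∂_1: C_1 → C_0 sends each edge [p,q] (with p < q) to q − p.
As a 6×12 matrix over Z this has rank 5, with invariant factors (1,1,1,1,1).

Boundary ∂_2: C_2 → C_1 acts by ∂[p,q,r] = [q,r] − [p,r] + [p,q]. For instance
  ∂PQS = QS − PS + PQ,
  ∂QRT = RT − QT + QR.
The 12×6 boundary matrix has rank 6 and Smith normal form diag(1,1,1,1,1,1).

From H_k ≅ ker(∂_k) / im(∂_{k+1}) we obtain:

  H_1: rank ker ∂_1 − rank ∂_2 = (12 − 5) − 6 = 1, and the invariant factors of ∂_2 are all 1, so H_1 = Z.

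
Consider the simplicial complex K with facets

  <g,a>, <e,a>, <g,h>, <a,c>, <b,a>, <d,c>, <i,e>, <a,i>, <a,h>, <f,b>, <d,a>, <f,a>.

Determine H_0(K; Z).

Order the vertices as a < b < c < d < e < f < g < h < i. Listing each simplex with vertices in this order, K has dimension 1 with simplices:

  0-simplices (9): a, b, c, d, e, f, g, h, i
  1-simplices (12): ab, ac, ad, ae, af, ag, ah, ai, bf, cd, ei, gh

so the chain groups are C_0 ≅ Z^9, C_1 ≅ Z^12.

Boundary ∂_1: C_1 → C_0 is given by ∂[p,q] = [q] − [p]. For instance
  ∂ah = h − a.
The 9×12 boundary matrix has rank 8 and Smith normal form diag(1,1,1,1,1,1,1,1).

From H_k ≅ ker(∂_k) / im(∂_{k+1}) we obtain:

  H_0: rank C_0 − rank ∂_1 = 9 − 8 = 1, and the invariant factors of ∂_1 are all 1, so H_0 ≅ Z.

H_0 = Z.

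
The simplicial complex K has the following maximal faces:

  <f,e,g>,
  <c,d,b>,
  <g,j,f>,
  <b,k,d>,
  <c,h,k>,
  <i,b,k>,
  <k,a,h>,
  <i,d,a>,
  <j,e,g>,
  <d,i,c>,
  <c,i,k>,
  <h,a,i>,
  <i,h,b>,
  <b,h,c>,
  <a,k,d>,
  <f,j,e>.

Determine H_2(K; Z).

Fix the vertex order a < b < c < d < e < f < g < h < i < j < k and write every simplex with vertices in increasing order. Then dim K = 2 and the simplices of K are:

  0-simplices (11): a, b, c, d, e, f, g, h, i, j, k
  1-simplices (24): ad, ah, ai, ak, bc, bd, bh, bi, bk, cd, ch, ci, ck, di, dk, ef, eg, ej, fg, fj, gj, hi, hk, ik
  2-simplices (16): adi, adk, ahi, ahk, bcd, bch, bdk, bhi, bik, cdi, chk, cik, efg, efj, egj, fgj

so the chain groups are C_0 ≅ Z^11, C_1 ≅ Z^24, C_2 ≅ Z^16.

∂_1: C_1 → C_0 is given by ∂[p,q] = [q] − [p]. For instance
  ∂ad = d − a.
The resulting 11×24 matrix has rank 9, and its Smith normal form has invariant factors (1,1,1,1,1,1,1,1,1).

Boundary ∂_2: C_2 → C_1 maps a triangle to the signed sum of its edges. For instance
  ∂cdi = di − ci + cd,
  ∂bch = ch − bh + bc.
The resulting 24×16 matrix has rank 15, and its Smith normal form has invariant factors (1,1,1,1,1,1,1,1,1,1,1,1,1,1,2).

Now H_k = ker ∂_k / im ∂_{k+1}, so:

  H_2: rank ker ∂_2 − rank ∂_3 = (16 − 15) − 0 = 1, and there is no ∂_3, so H_2 ≅ Z.

H_2 ≅ Z.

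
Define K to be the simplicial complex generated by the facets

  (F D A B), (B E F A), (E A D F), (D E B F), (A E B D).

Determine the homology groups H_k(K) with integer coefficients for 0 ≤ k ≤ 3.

H_0 ≅ Z,  H_1 = 0,  H_2 = 0,  H_3 ≅ Z.

We work with the vertex ordering A < B < D < E < F. The simplices of K, each written with vertices in increasing order, are:

  0-simplices (5): A, B, D, E, F
  1-simplices (10): AB, AD, AE, AF, BD, BE, BF, DE, DF, EF
  2-simplices (10): ABD, ABE, ABF, ADE, ADF, AEF, BDE, BDF, BEF, DEF
  3-simplices (5): ABDE, ABDF, ABEF, ADEF, BDEF

so the chain groups are C_0 ≅ Z^5, C_1 ≅ Z^10, C_2 ≅ Z^10, C_3 ≅ Z^5.

∂_1: C_1 → C_0 sends each edge [p,q] (with p < q) to q − p.
The 5×10 boundary matrix has rank 4 and Smith normal form diag(1,1,1,1).

The boundary map ∂_2: C_2 → C_1 sends each 2-simplex [p,q,r] to [q,r] − [p,r] + [p,q]. For instance
  ∂BDE = DE − BE + BD,
  ∂ABF = BF − AF + AB.
The 10×10 boundary matrix has rank 6 and Smith normal form diag(1,1,1,1,1,1).

Boundary ∂_3: C_3 → C_2 sends each 3-simplex σ to the alternating sum Σ_i (−1)^i (σ with its i-th vertex removed). For instance
  ∂BDEF = DEF − BEF + BDF − BDE,
  ∂ABDE = BDE − ADE + ABE − ABD.
The resulting 10×5 matrix has rank 4, and its Smith normal form has invariant factors (1,1,1,1).

Reading off H_k = ker ∂_k / im ∂_{k+1}:

  H_0: rank C_0 − rank ∂_1 = 5 − 4 = 1, and the invariant factors of ∂_1 are all 1, so H_0 ≅ Z.
  H_1: rank ker ∂_1 − rank ∂_2 = (10 − 4) − 6 = 0, and the invariant factors of ∂_2 are all 1, so H_1 ≅ 0.
  H_2: rank ker ∂_2 − rank ∂_3 = (10 − 6) − 4 = 0, and the invariant factors of ∂_3 are all 1, so H_2 ≅ 0.
  H_3: rank ker ∂_3 − rank ∂_4 = (5 − 4) − 0 = 1, and there is no ∂_4, so H_3 ≅ Z.

As a check, the Euler characteristic is 5 − 10 + 10 − 5 = 0, which agrees with 1 − 0 + 0 − 1 = 0.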